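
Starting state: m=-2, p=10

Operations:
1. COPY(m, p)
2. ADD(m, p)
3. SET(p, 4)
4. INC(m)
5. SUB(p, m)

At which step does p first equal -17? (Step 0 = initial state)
Step 5

Tracing p:
Initial: p = 10
After step 1: p = 10
After step 2: p = 10
After step 3: p = 4
After step 4: p = 4
After step 5: p = -17 ← first occurrence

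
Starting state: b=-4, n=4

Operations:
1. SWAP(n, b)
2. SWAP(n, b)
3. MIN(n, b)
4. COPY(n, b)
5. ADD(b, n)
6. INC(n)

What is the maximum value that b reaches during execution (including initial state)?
4

Values of b at each step:
Initial: b = -4
After step 1: b = 4 ← maximum
After step 2: b = -4
After step 3: b = -4
After step 4: b = -4
After step 5: b = -8
After step 6: b = -8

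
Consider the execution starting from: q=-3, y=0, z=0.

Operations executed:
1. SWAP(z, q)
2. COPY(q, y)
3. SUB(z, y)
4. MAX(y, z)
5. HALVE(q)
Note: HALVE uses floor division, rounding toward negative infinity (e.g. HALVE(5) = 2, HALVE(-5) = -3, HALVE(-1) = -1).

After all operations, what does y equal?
y = 0

Tracing execution:
Step 1: SWAP(z, q) → y = 0
Step 2: COPY(q, y) → y = 0
Step 3: SUB(z, y) → y = 0
Step 4: MAX(y, z) → y = 0
Step 5: HALVE(q) → y = 0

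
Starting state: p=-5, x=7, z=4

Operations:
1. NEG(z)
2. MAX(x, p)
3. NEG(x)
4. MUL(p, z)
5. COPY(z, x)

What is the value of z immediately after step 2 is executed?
z = -4

Tracing z through execution:
Initial: z = 4
After step 1 (NEG(z)): z = -4
After step 2 (MAX(x, p)): z = -4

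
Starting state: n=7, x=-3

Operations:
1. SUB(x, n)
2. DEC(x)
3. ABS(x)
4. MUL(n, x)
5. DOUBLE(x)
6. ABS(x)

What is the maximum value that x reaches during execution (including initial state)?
22

Values of x at each step:
Initial: x = -3
After step 1: x = -10
After step 2: x = -11
After step 3: x = 11
After step 4: x = 11
After step 5: x = 22 ← maximum
After step 6: x = 22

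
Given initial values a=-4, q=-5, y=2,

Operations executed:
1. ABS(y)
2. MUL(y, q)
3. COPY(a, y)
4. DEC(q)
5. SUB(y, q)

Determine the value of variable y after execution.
y = -4

Tracing execution:
Step 1: ABS(y) → y = 2
Step 2: MUL(y, q) → y = -10
Step 3: COPY(a, y) → y = -10
Step 4: DEC(q) → y = -10
Step 5: SUB(y, q) → y = -4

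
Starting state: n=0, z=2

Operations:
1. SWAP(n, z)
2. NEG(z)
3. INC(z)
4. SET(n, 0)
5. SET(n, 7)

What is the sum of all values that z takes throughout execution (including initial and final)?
5

Values of z at each step:
Initial: z = 2
After step 1: z = 0
After step 2: z = 0
After step 3: z = 1
After step 4: z = 1
After step 5: z = 1
Sum = 2 + 0 + 0 + 1 + 1 + 1 = 5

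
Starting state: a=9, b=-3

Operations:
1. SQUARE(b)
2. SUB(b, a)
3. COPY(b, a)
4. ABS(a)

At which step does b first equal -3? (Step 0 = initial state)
Step 0

Tracing b:
Initial: b = -3 ← first occurrence
After step 1: b = 9
After step 2: b = 0
After step 3: b = 9
After step 4: b = 9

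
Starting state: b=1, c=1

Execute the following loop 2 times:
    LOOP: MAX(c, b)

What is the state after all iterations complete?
b=1, c=1

Iteration trace:
Start: b=1, c=1
After iteration 1: b=1, c=1
After iteration 2: b=1, c=1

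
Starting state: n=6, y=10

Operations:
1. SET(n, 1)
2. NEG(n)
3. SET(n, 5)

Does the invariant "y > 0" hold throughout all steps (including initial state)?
Yes

The invariant holds at every step.

State at each step:
Initial: n=6, y=10
After step 1: n=1, y=10
After step 2: n=-1, y=10
After step 3: n=5, y=10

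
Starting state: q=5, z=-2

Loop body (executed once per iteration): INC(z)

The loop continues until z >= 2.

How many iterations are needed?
4

Tracing iterations:
Initial: q=5, z=-2
After iteration 1: q=5, z=-1
After iteration 2: q=5, z=0
After iteration 3: q=5, z=1
After iteration 4: q=5, z=2
z >= 2 now holds, so the loop exits after 4 iterations.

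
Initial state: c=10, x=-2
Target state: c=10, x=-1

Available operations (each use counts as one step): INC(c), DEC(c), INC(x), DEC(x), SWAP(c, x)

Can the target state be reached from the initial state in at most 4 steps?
Yes

Path (1 step): INC(x)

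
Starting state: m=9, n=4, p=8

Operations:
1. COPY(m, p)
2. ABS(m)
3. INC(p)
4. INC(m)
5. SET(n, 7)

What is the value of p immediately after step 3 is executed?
p = 9

Tracing p through execution:
Initial: p = 8
After step 1 (COPY(m, p)): p = 8
After step 2 (ABS(m)): p = 8
After step 3 (INC(p)): p = 9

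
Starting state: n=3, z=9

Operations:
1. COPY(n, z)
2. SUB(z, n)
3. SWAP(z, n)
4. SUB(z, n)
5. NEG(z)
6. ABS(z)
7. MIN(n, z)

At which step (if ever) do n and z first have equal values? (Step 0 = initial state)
Step 1

n and z first become equal after step 1.

Comparing values at each step:
Initial: n=3, z=9
After step 1: n=9, z=9 ← equal!
After step 2: n=9, z=0
After step 3: n=0, z=9
After step 4: n=0, z=9
After step 5: n=0, z=-9
After step 6: n=0, z=9
After step 7: n=0, z=9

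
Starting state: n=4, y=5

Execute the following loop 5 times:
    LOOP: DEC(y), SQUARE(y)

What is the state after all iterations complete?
n=4, y=6337960442777829376

Iteration trace:
Start: n=4, y=5
After iteration 1: n=4, y=16
After iteration 2: n=4, y=225
After iteration 3: n=4, y=50176
After iteration 4: n=4, y=2517530625
After iteration 5: n=4, y=6337960442777829376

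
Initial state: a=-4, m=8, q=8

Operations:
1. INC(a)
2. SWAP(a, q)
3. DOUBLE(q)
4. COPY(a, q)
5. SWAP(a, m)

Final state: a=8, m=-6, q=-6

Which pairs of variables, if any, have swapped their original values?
None

Comparing initial and final values:
q: 8 → -6
m: 8 → -6
a: -4 → 8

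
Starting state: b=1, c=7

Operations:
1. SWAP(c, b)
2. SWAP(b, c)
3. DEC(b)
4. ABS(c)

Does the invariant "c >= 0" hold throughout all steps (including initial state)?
Yes

The invariant holds at every step.

State at each step:
Initial: b=1, c=7
After step 1: b=7, c=1
After step 2: b=1, c=7
After step 3: b=0, c=7
After step 4: b=0, c=7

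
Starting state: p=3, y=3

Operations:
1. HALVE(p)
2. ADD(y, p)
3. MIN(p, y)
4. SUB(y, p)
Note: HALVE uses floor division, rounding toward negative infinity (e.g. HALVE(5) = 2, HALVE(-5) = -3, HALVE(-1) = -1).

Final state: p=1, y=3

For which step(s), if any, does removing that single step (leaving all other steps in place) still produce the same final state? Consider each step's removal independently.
Step(s) 3

Testing removal of each single step:
Without step 1: final = p=3, y=3 (different)
Without step 2: final = p=1, y=2 (different)
Without step 3: final = p=1, y=3 (same)
Without step 4: final = p=1, y=4 (different)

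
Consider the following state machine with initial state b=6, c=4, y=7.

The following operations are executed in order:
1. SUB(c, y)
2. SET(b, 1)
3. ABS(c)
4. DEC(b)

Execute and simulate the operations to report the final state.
{b: 0, c: 3, y: 7}

Step-by-step execution:
Initial: b=6, c=4, y=7
After step 1 (SUB(c, y)): b=6, c=-3, y=7
After step 2 (SET(b, 1)): b=1, c=-3, y=7
After step 3 (ABS(c)): b=1, c=3, y=7
After step 4 (DEC(b)): b=0, c=3, y=7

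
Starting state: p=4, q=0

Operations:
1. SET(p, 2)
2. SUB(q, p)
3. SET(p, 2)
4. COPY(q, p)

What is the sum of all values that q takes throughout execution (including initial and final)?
-2

Values of q at each step:
Initial: q = 0
After step 1: q = 0
After step 2: q = -2
After step 3: q = -2
After step 4: q = 2
Sum = 0 + 0 + -2 + -2 + 2 = -2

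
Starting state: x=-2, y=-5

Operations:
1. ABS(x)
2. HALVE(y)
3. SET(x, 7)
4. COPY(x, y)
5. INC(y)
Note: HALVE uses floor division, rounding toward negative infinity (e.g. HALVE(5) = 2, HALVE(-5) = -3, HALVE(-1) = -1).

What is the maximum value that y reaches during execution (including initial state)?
-2

Values of y at each step:
Initial: y = -5
After step 1: y = -5
After step 2: y = -3
After step 3: y = -3
After step 4: y = -3
After step 5: y = -2 ← maximum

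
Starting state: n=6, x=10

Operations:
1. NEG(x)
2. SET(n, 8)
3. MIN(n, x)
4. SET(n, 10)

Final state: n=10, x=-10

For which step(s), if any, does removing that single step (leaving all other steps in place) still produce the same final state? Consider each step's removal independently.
Step(s) 2, 3

Testing removal of each single step:
Without step 1: final = n=10, x=10 (different)
Without step 2: final = n=10, x=-10 (same)
Without step 3: final = n=10, x=-10 (same)
Without step 4: final = n=-10, x=-10 (different)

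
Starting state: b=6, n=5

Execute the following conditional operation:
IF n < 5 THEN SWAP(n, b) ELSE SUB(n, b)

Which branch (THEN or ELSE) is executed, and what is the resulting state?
Branch: ELSE, Final state: b=6, n=-1

Evaluating condition: n < 5
n = 5
Condition is False, so ELSE branch executes
After SUB(n, b): b=6, n=-1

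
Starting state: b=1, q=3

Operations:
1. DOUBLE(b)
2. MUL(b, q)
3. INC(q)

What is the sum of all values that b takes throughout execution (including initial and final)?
15

Values of b at each step:
Initial: b = 1
After step 1: b = 2
After step 2: b = 6
After step 3: b = 6
Sum = 1 + 2 + 6 + 6 = 15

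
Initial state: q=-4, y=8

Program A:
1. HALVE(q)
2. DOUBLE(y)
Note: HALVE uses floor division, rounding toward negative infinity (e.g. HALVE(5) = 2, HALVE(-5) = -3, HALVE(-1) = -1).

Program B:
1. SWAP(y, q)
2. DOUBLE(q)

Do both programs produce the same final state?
No

Program A final state: q=-2, y=16
Program B final state: q=16, y=-4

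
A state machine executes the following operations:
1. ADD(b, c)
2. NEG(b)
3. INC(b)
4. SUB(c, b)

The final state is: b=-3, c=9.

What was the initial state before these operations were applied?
b=-2, c=6

Working backwards:
Final state: b=-3, c=9
Before step 4 (SUB(c, b)): b=-3, c=6
Before step 3 (INC(b)): b=-4, c=6
Before step 2 (NEG(b)): b=4, c=6
Before step 1 (ADD(b, c)): b=-2, c=6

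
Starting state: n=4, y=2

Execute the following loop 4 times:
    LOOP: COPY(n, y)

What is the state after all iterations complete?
n=2, y=2

Iteration trace:
Start: n=4, y=2
After iteration 1: n=2, y=2
After iteration 2: n=2, y=2
After iteration 3: n=2, y=2
After iteration 4: n=2, y=2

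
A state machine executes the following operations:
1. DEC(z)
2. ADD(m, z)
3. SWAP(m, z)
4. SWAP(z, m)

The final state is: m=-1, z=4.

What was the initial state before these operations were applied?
m=-5, z=5

Working backwards:
Final state: m=-1, z=4
Before step 4 (SWAP(z, m)): m=4, z=-1
Before step 3 (SWAP(m, z)): m=-1, z=4
Before step 2 (ADD(m, z)): m=-5, z=4
Before step 1 (DEC(z)): m=-5, z=5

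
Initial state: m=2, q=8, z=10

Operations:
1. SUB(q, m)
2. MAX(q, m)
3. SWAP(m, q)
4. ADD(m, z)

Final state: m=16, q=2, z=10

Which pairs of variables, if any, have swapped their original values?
None

Comparing initial and final values:
q: 8 → 2
m: 2 → 16
z: 10 → 10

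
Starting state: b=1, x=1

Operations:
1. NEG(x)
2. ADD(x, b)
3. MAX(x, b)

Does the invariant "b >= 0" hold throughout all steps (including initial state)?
Yes

The invariant holds at every step.

State at each step:
Initial: b=1, x=1
After step 1: b=1, x=-1
After step 2: b=1, x=0
After step 3: b=1, x=1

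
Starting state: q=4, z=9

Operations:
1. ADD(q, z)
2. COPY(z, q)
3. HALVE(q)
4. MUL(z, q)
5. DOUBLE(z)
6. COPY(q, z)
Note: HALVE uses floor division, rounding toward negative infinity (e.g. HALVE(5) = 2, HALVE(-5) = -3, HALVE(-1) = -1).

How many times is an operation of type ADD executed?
1

Counting ADD operations:
Step 1: ADD(q, z) ← ADD
Total: 1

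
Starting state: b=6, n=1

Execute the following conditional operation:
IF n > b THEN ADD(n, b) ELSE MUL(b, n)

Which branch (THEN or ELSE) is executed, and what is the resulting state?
Branch: ELSE, Final state: b=6, n=1

Evaluating condition: n > b
n = 1, b = 6
Condition is False, so ELSE branch executes
After MUL(b, n): b=6, n=1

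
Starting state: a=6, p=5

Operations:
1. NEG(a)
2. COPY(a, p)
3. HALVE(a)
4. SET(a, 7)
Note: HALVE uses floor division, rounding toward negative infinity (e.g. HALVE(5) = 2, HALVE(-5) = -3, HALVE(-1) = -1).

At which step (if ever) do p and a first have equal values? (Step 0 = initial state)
Step 2

p and a first become equal after step 2.

Comparing values at each step:
Initial: p=5, a=6
After step 1: p=5, a=-6
After step 2: p=5, a=5 ← equal!
After step 3: p=5, a=2
After step 4: p=5, a=7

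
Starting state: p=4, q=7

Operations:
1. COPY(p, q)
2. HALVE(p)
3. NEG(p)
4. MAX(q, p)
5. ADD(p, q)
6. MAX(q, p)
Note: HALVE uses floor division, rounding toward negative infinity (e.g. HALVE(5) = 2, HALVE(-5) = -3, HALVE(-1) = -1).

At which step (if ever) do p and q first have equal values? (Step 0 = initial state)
Step 1

p and q first become equal after step 1.

Comparing values at each step:
Initial: p=4, q=7
After step 1: p=7, q=7 ← equal!
After step 2: p=3, q=7
After step 3: p=-3, q=7
After step 4: p=-3, q=7
After step 5: p=4, q=7
After step 6: p=4, q=7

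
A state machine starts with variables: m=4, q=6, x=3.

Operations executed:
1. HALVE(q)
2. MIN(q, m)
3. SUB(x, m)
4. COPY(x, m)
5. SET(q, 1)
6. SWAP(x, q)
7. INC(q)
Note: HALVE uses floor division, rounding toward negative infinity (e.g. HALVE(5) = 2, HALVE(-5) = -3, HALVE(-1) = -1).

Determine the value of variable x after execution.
x = 1

Tracing execution:
Step 1: HALVE(q) → x = 3
Step 2: MIN(q, m) → x = 3
Step 3: SUB(x, m) → x = -1
Step 4: COPY(x, m) → x = 4
Step 5: SET(q, 1) → x = 4
Step 6: SWAP(x, q) → x = 1
Step 7: INC(q) → x = 1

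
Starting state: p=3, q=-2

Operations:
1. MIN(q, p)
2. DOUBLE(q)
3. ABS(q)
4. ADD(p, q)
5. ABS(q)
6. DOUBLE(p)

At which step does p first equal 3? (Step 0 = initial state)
Step 0

Tracing p:
Initial: p = 3 ← first occurrence
After step 1: p = 3
After step 2: p = 3
After step 3: p = 3
After step 4: p = 7
After step 5: p = 7
After step 6: p = 14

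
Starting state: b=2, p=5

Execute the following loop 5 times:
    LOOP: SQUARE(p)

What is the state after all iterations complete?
b=2, p=23283064365386962890625

Iteration trace:
Start: b=2, p=5
After iteration 1: b=2, p=25
After iteration 2: b=2, p=625
After iteration 3: b=2, p=390625
After iteration 4: b=2, p=152587890625
After iteration 5: b=2, p=23283064365386962890625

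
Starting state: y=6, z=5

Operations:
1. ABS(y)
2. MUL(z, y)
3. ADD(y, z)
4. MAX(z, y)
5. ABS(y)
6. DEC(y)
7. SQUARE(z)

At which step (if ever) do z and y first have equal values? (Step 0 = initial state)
Step 4

z and y first become equal after step 4.

Comparing values at each step:
Initial: z=5, y=6
After step 1: z=5, y=6
After step 2: z=30, y=6
After step 3: z=30, y=36
After step 4: z=36, y=36 ← equal!
After step 5: z=36, y=36 ← equal!
After step 6: z=36, y=35
After step 7: z=1296, y=35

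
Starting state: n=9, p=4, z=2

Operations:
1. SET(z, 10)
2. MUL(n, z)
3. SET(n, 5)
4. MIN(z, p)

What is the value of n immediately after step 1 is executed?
n = 9

Tracing n through execution:
Initial: n = 9
After step 1 (SET(z, 10)): n = 9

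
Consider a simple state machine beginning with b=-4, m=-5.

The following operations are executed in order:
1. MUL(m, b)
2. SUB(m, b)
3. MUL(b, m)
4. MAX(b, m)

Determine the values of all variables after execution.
{b: 24, m: 24}

Step-by-step execution:
Initial: b=-4, m=-5
After step 1 (MUL(m, b)): b=-4, m=20
After step 2 (SUB(m, b)): b=-4, m=24
After step 3 (MUL(b, m)): b=-96, m=24
After step 4 (MAX(b, m)): b=24, m=24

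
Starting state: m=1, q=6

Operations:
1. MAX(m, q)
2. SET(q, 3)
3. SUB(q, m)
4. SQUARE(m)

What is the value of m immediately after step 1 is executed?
m = 6

Tracing m through execution:
Initial: m = 1
After step 1 (MAX(m, q)): m = 6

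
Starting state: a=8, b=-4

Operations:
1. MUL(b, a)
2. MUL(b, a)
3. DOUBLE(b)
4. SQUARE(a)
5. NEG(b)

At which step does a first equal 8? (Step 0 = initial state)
Step 0

Tracing a:
Initial: a = 8 ← first occurrence
After step 1: a = 8
After step 2: a = 8
After step 3: a = 8
After step 4: a = 64
After step 5: a = 64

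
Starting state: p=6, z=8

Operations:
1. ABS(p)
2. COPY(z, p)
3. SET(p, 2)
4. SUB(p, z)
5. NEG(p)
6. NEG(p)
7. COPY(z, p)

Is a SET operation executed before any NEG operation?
Yes

First SET: step 3
First NEG: step 5
Since 3 < 5, SET comes first.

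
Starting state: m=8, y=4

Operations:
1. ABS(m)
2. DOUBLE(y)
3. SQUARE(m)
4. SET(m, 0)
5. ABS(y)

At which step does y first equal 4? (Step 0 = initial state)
Step 0

Tracing y:
Initial: y = 4 ← first occurrence
After step 1: y = 4
After step 2: y = 8
After step 3: y = 8
After step 4: y = 8
After step 5: y = 8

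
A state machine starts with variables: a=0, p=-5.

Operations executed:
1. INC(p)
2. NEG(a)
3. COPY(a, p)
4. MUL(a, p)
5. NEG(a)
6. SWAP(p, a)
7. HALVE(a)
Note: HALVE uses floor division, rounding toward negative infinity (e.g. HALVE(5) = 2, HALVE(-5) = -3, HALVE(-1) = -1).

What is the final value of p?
p = -16

Tracing execution:
Step 1: INC(p) → p = -4
Step 2: NEG(a) → p = -4
Step 3: COPY(a, p) → p = -4
Step 4: MUL(a, p) → p = -4
Step 5: NEG(a) → p = -4
Step 6: SWAP(p, a) → p = -16
Step 7: HALVE(a) → p = -16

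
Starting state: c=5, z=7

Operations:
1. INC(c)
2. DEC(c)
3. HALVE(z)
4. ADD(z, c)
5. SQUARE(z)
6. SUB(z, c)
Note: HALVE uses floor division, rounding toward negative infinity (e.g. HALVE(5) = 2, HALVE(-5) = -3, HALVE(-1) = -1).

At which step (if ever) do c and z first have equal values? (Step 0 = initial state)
Never

c and z never become equal during execution.

Comparing values at each step:
Initial: c=5, z=7
After step 1: c=6, z=7
After step 2: c=5, z=7
After step 3: c=5, z=3
After step 4: c=5, z=8
After step 5: c=5, z=64
After step 6: c=5, z=59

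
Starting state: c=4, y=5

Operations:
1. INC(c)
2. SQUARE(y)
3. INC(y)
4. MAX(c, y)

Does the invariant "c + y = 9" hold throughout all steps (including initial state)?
No, violated after step 1

The invariant is violated after step 1.

State at each step:
Initial: c=4, y=5
After step 1: c=5, y=5
After step 2: c=5, y=25
After step 3: c=5, y=26
After step 4: c=26, y=26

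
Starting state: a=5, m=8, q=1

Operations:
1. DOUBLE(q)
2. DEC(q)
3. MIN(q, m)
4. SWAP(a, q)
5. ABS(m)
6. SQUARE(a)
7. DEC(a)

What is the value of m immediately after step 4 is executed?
m = 8

Tracing m through execution:
Initial: m = 8
After step 1 (DOUBLE(q)): m = 8
After step 2 (DEC(q)): m = 8
After step 3 (MIN(q, m)): m = 8
After step 4 (SWAP(a, q)): m = 8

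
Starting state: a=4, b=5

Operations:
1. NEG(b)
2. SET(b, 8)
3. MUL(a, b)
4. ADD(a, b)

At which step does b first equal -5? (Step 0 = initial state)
Step 1

Tracing b:
Initial: b = 5
After step 1: b = -5 ← first occurrence
After step 2: b = 8
After step 3: b = 8
After step 4: b = 8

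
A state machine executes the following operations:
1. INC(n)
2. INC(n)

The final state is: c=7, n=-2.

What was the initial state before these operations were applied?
c=7, n=-4

Working backwards:
Final state: c=7, n=-2
Before step 2 (INC(n)): c=7, n=-3
Before step 1 (INC(n)): c=7, n=-4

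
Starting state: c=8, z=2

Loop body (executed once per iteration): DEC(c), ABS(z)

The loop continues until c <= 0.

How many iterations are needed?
8

Tracing iterations:
Initial: c=8, z=2
After iteration 1: c=7, z=2
After iteration 2: c=6, z=2
After iteration 3: c=5, z=2
After iteration 4: c=4, z=2
After iteration 5: c=3, z=2
After iteration 6: c=2, z=2
After iteration 7: c=1, z=2
After iteration 8: c=0, z=2
c <= 0 now holds, so the loop exits after 8 iterations.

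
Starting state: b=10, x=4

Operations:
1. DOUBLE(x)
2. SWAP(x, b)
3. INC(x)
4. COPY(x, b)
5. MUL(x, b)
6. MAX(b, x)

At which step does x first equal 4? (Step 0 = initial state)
Step 0

Tracing x:
Initial: x = 4 ← first occurrence
After step 1: x = 8
After step 2: x = 10
After step 3: x = 11
After step 4: x = 8
After step 5: x = 64
After step 6: x = 64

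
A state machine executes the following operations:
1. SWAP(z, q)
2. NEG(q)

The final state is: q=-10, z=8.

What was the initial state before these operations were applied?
q=8, z=10

Working backwards:
Final state: q=-10, z=8
Before step 2 (NEG(q)): q=10, z=8
Before step 1 (SWAP(z, q)): q=8, z=10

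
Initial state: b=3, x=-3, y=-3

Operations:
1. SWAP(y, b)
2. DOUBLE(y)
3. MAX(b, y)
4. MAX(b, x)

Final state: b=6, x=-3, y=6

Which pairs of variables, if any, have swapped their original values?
None

Comparing initial and final values:
y: -3 → 6
x: -3 → -3
b: 3 → 6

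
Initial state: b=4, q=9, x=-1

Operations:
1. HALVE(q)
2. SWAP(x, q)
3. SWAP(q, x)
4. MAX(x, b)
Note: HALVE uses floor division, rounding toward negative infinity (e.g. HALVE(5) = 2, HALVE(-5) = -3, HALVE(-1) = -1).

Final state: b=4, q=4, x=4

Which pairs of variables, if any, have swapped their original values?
None

Comparing initial and final values:
q: 9 → 4
b: 4 → 4
x: -1 → 4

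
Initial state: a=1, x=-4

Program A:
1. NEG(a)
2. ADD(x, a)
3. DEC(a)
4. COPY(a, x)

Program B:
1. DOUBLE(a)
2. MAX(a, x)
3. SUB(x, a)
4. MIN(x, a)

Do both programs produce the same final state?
No

Program A final state: a=-5, x=-5
Program B final state: a=2, x=-6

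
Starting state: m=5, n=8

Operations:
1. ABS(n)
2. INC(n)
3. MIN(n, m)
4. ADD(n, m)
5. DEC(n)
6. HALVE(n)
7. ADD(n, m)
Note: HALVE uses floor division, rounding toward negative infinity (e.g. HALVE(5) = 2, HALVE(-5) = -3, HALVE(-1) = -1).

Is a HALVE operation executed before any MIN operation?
No

First HALVE: step 6
First MIN: step 3
Since 6 > 3, MIN comes first.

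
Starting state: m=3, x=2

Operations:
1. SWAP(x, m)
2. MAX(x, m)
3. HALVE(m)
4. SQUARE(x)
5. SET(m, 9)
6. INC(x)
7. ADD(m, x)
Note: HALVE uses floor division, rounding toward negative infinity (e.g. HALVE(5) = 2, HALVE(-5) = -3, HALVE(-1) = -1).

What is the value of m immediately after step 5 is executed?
m = 9

Tracing m through execution:
Initial: m = 3
After step 1 (SWAP(x, m)): m = 2
After step 2 (MAX(x, m)): m = 2
After step 3 (HALVE(m)): m = 1
After step 4 (SQUARE(x)): m = 1
After step 5 (SET(m, 9)): m = 9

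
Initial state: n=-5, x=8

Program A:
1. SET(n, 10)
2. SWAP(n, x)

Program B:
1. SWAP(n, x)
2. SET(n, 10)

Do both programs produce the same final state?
No

Program A final state: n=8, x=10
Program B final state: n=10, x=-5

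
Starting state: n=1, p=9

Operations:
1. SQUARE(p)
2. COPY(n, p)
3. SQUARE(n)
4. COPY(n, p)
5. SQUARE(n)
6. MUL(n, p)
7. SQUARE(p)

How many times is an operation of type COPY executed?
2

Counting COPY operations:
Step 2: COPY(n, p) ← COPY
Step 4: COPY(n, p) ← COPY
Total: 2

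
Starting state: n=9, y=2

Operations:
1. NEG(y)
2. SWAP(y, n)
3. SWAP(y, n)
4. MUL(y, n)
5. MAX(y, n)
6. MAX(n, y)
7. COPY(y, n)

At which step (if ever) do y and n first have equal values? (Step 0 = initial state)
Step 5

y and n first become equal after step 5.

Comparing values at each step:
Initial: y=2, n=9
After step 1: y=-2, n=9
After step 2: y=9, n=-2
After step 3: y=-2, n=9
After step 4: y=-18, n=9
After step 5: y=9, n=9 ← equal!
After step 6: y=9, n=9 ← equal!
After step 7: y=9, n=9 ← equal!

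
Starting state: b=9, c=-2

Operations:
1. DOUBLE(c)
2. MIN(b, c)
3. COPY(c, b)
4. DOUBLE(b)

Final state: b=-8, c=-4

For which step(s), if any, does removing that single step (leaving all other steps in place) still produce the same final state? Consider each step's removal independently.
Step(s) 3

Testing removal of each single step:
Without step 1: final = b=-4, c=-2 (different)
Without step 2: final = b=18, c=9 (different)
Without step 3: final = b=-8, c=-4 (same)
Without step 4: final = b=-4, c=-4 (different)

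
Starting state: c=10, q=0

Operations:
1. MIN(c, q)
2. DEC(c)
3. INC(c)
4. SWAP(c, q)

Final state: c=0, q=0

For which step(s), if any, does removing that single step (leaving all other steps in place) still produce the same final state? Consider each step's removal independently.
Step(s) 4

Testing removal of each single step:
Without step 1: final = c=0, q=10 (different)
Without step 2: final = c=0, q=1 (different)
Without step 3: final = c=0, q=-1 (different)
Without step 4: final = c=0, q=0 (same)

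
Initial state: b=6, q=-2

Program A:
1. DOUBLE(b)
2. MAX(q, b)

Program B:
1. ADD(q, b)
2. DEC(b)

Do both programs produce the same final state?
No

Program A final state: b=12, q=12
Program B final state: b=5, q=4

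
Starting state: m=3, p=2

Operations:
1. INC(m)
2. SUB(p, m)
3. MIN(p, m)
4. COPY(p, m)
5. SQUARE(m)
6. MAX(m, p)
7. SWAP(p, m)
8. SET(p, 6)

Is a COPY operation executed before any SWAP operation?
Yes

First COPY: step 4
First SWAP: step 7
Since 4 < 7, COPY comes first.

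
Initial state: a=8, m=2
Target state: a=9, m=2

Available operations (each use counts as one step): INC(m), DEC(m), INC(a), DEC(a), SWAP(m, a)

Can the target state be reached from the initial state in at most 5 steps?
Yes

Path (1 step): INC(a)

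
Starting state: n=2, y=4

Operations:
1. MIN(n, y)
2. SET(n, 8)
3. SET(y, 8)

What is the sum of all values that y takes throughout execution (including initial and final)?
20

Values of y at each step:
Initial: y = 4
After step 1: y = 4
After step 2: y = 4
After step 3: y = 8
Sum = 4 + 4 + 4 + 8 = 20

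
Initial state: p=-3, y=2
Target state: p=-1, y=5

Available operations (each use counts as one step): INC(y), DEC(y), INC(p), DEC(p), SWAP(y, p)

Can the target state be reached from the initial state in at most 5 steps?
Yes

Path (5 steps): INC(y) → INC(y) → INC(y) → INC(p) → INC(p)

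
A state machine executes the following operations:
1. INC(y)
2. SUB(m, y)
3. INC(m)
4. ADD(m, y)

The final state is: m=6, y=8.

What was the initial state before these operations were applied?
m=5, y=7

Working backwards:
Final state: m=6, y=8
Before step 4 (ADD(m, y)): m=-2, y=8
Before step 3 (INC(m)): m=-3, y=8
Before step 2 (SUB(m, y)): m=5, y=8
Before step 1 (INC(y)): m=5, y=7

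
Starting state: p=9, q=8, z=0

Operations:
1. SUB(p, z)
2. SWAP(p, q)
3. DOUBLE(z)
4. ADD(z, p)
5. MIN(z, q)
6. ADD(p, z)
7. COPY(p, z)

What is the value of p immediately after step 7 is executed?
p = 8

Tracing p through execution:
Initial: p = 9
After step 1 (SUB(p, z)): p = 9
After step 2 (SWAP(p, q)): p = 8
After step 3 (DOUBLE(z)): p = 8
After step 4 (ADD(z, p)): p = 8
After step 5 (MIN(z, q)): p = 8
After step 6 (ADD(p, z)): p = 16
After step 7 (COPY(p, z)): p = 8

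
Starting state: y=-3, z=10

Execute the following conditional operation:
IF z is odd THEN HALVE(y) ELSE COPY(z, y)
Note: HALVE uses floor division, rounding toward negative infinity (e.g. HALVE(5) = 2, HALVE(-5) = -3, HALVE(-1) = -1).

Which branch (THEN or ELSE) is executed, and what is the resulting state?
Branch: ELSE, Final state: y=-3, z=-3

Evaluating condition: z is odd
Condition is False, so ELSE branch executes
After COPY(z, y): y=-3, z=-3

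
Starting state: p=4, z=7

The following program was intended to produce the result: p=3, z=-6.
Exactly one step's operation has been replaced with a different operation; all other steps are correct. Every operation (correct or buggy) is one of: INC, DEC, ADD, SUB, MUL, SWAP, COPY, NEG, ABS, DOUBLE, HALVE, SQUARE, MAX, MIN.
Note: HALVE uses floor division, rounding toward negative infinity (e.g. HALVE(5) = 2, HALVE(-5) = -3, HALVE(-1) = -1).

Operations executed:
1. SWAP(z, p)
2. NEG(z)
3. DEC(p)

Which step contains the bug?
Step 1

Trace with buggy code:
Initial: p=4, z=7
After step 1: p=7, z=4
After step 2: p=7, z=-4
After step 3: p=6, z=-4
Actual final p=6, z=-4 ≠ expected p=3, z=-6.
Step 1 is the only position where a single-operation replacement can produce the expected result.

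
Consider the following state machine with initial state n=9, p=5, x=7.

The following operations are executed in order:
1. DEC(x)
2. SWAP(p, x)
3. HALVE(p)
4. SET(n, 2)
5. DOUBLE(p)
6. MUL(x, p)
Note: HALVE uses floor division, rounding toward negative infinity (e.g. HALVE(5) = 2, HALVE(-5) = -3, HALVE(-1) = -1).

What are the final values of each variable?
{n: 2, p: 6, x: 30}

Step-by-step execution:
Initial: n=9, p=5, x=7
After step 1 (DEC(x)): n=9, p=5, x=6
After step 2 (SWAP(p, x)): n=9, p=6, x=5
After step 3 (HALVE(p)): n=9, p=3, x=5
After step 4 (SET(n, 2)): n=2, p=3, x=5
After step 5 (DOUBLE(p)): n=2, p=6, x=5
After step 6 (MUL(x, p)): n=2, p=6, x=30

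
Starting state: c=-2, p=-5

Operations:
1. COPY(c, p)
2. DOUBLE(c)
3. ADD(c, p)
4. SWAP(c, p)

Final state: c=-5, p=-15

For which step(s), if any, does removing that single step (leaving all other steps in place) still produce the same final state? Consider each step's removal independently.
None - removing any single step changes the final result

Testing removal of each single step:
Without step 1: final = c=-5, p=-9 (different)
Without step 2: final = c=-5, p=-10 (different)
Without step 3: final = c=-5, p=-10 (different)
Without step 4: final = c=-15, p=-5 (different)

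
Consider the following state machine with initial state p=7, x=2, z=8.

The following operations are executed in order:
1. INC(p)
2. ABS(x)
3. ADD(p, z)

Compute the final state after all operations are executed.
{p: 16, x: 2, z: 8}

Step-by-step execution:
Initial: p=7, x=2, z=8
After step 1 (INC(p)): p=8, x=2, z=8
After step 2 (ABS(x)): p=8, x=2, z=8
After step 3 (ADD(p, z)): p=16, x=2, z=8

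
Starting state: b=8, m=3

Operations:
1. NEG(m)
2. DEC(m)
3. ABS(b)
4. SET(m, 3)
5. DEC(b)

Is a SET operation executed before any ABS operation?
No

First SET: step 4
First ABS: step 3
Since 4 > 3, ABS comes first.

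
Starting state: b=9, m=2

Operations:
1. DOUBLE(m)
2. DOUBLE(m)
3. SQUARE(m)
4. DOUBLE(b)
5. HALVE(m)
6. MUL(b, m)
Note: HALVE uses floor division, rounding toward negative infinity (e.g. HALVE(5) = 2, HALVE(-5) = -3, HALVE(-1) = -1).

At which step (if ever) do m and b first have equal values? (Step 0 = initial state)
Never

m and b never become equal during execution.

Comparing values at each step:
Initial: m=2, b=9
After step 1: m=4, b=9
After step 2: m=8, b=9
After step 3: m=64, b=9
After step 4: m=64, b=18
After step 5: m=32, b=18
After step 6: m=32, b=576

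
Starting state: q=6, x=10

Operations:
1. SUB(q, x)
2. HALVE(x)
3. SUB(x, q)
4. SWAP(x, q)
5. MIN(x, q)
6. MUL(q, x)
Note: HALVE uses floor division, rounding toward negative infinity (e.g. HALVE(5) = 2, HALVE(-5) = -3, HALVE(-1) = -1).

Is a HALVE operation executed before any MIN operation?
Yes

First HALVE: step 2
First MIN: step 5
Since 2 < 5, HALVE comes first.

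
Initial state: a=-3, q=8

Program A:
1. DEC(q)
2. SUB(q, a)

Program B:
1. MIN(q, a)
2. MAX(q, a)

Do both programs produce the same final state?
No

Program A final state: a=-3, q=10
Program B final state: a=-3, q=-3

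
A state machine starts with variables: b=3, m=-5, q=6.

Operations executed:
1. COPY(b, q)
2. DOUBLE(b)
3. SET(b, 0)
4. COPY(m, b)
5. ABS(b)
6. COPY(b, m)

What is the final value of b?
b = 0

Tracing execution:
Step 1: COPY(b, q) → b = 6
Step 2: DOUBLE(b) → b = 12
Step 3: SET(b, 0) → b = 0
Step 4: COPY(m, b) → b = 0
Step 5: ABS(b) → b = 0
Step 6: COPY(b, m) → b = 0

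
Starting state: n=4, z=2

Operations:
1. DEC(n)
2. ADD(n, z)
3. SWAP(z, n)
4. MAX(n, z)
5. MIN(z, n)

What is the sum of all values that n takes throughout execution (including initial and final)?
24

Values of n at each step:
Initial: n = 4
After step 1: n = 3
After step 2: n = 5
After step 3: n = 2
After step 4: n = 5
After step 5: n = 5
Sum = 4 + 3 + 5 + 2 + 5 + 5 = 24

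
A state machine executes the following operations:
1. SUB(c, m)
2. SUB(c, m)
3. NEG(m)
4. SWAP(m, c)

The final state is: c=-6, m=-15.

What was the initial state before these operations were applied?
c=-3, m=6

Working backwards:
Final state: c=-6, m=-15
Before step 4 (SWAP(m, c)): c=-15, m=-6
Before step 3 (NEG(m)): c=-15, m=6
Before step 2 (SUB(c, m)): c=-9, m=6
Before step 1 (SUB(c, m)): c=-3, m=6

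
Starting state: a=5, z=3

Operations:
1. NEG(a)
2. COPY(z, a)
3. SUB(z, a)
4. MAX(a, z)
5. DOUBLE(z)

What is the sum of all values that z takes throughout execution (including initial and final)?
1

Values of z at each step:
Initial: z = 3
After step 1: z = 3
After step 2: z = -5
After step 3: z = 0
After step 4: z = 0
After step 5: z = 0
Sum = 3 + 3 + -5 + 0 + 0 + 0 = 1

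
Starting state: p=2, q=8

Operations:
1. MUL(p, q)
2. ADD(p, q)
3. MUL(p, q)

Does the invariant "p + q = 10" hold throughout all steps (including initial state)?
No, violated after step 1

The invariant is violated after step 1.

State at each step:
Initial: p=2, q=8
After step 1: p=16, q=8
After step 2: p=24, q=8
After step 3: p=192, q=8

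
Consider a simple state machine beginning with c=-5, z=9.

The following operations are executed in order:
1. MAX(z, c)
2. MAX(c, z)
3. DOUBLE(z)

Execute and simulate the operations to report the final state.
{c: 9, z: 18}

Step-by-step execution:
Initial: c=-5, z=9
After step 1 (MAX(z, c)): c=-5, z=9
After step 2 (MAX(c, z)): c=9, z=9
After step 3 (DOUBLE(z)): c=9, z=18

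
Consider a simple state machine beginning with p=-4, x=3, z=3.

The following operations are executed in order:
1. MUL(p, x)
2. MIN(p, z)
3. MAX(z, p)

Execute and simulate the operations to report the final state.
{p: -12, x: 3, z: 3}

Step-by-step execution:
Initial: p=-4, x=3, z=3
After step 1 (MUL(p, x)): p=-12, x=3, z=3
After step 2 (MIN(p, z)): p=-12, x=3, z=3
After step 3 (MAX(z, p)): p=-12, x=3, z=3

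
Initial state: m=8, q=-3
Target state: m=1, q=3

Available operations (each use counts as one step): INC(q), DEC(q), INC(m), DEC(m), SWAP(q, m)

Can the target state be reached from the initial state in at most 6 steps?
No

The target state cannot be reached within 6 steps.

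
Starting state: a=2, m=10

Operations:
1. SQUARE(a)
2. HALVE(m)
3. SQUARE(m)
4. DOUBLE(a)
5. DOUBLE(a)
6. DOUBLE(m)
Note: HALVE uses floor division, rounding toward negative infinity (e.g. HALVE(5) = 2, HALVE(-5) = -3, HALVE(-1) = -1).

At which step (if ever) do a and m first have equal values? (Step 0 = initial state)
Never

a and m never become equal during execution.

Comparing values at each step:
Initial: a=2, m=10
After step 1: a=4, m=10
After step 2: a=4, m=5
After step 3: a=4, m=25
After step 4: a=8, m=25
After step 5: a=16, m=25
After step 6: a=16, m=50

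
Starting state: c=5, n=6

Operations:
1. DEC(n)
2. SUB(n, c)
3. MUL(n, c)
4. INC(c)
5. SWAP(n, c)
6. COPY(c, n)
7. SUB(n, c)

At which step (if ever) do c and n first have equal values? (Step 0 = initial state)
Step 1

c and n first become equal after step 1.

Comparing values at each step:
Initial: c=5, n=6
After step 1: c=5, n=5 ← equal!
After step 2: c=5, n=0
After step 3: c=5, n=0
After step 4: c=6, n=0
After step 5: c=0, n=6
After step 6: c=6, n=6 ← equal!
After step 7: c=6, n=0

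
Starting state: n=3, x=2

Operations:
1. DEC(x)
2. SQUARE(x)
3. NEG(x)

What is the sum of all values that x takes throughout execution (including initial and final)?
3

Values of x at each step:
Initial: x = 2
After step 1: x = 1
After step 2: x = 1
After step 3: x = -1
Sum = 2 + 1 + 1 + -1 = 3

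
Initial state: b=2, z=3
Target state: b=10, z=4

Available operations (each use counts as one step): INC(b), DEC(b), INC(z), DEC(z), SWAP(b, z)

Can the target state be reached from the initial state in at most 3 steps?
No

The target state cannot be reached within 3 steps.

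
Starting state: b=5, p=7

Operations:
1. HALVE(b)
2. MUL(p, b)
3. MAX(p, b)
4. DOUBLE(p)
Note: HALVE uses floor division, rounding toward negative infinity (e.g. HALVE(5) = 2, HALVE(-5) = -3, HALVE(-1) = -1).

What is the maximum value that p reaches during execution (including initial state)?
28

Values of p at each step:
Initial: p = 7
After step 1: p = 7
After step 2: p = 14
After step 3: p = 14
After step 4: p = 28 ← maximum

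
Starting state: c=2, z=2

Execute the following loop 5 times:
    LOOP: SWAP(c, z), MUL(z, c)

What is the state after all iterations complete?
c=256, z=8192

Iteration trace:
Start: c=2, z=2
After iteration 1: c=2, z=4
After iteration 2: c=4, z=8
After iteration 3: c=8, z=32
After iteration 4: c=32, z=256
After iteration 5: c=256, z=8192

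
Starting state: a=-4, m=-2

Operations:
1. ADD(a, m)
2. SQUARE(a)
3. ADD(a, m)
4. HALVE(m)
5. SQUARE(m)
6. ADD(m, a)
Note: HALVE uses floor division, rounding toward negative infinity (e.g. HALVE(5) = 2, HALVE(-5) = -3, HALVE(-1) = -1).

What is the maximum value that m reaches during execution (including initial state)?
35

Values of m at each step:
Initial: m = -2
After step 1: m = -2
After step 2: m = -2
After step 3: m = -2
After step 4: m = -1
After step 5: m = 1
After step 6: m = 35 ← maximum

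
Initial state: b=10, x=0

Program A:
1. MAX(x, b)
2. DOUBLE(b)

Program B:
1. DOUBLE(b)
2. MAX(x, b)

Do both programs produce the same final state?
No

Program A final state: b=20, x=10
Program B final state: b=20, x=20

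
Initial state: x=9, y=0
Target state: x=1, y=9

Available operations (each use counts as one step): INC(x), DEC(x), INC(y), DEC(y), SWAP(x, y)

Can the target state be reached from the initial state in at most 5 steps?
Yes

Path (2 steps): INC(y) → SWAP(x, y)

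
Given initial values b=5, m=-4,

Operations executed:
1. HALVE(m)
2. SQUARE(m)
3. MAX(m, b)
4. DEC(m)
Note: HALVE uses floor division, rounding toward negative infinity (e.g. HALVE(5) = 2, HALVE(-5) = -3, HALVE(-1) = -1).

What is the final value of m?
m = 4

Tracing execution:
Step 1: HALVE(m) → m = -2
Step 2: SQUARE(m) → m = 4
Step 3: MAX(m, b) → m = 5
Step 4: DEC(m) → m = 4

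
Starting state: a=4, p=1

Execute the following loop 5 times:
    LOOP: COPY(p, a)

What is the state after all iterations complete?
a=4, p=4

Iteration trace:
Start: a=4, p=1
After iteration 1: a=4, p=4
After iteration 2: a=4, p=4
After iteration 3: a=4, p=4
After iteration 4: a=4, p=4
After iteration 5: a=4, p=4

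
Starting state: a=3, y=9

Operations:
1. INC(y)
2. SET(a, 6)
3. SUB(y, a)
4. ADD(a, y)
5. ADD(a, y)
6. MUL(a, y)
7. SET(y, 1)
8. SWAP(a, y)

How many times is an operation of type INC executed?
1

Counting INC operations:
Step 1: INC(y) ← INC
Total: 1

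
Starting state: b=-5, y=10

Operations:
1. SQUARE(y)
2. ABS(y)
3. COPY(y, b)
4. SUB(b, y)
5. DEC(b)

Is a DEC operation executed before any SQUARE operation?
No

First DEC: step 5
First SQUARE: step 1
Since 5 > 1, SQUARE comes first.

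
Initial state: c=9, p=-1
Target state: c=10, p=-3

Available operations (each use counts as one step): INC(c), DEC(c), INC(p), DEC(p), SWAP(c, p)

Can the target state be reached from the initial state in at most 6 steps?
Yes

Path (3 steps): INC(c) → DEC(p) → DEC(p)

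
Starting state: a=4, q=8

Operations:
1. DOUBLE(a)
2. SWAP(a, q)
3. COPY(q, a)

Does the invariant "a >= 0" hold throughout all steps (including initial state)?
Yes

The invariant holds at every step.

State at each step:
Initial: a=4, q=8
After step 1: a=8, q=8
After step 2: a=8, q=8
After step 3: a=8, q=8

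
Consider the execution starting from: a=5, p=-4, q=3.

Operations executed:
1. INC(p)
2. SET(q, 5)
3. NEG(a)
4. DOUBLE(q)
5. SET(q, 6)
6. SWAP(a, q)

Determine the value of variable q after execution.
q = -5

Tracing execution:
Step 1: INC(p) → q = 3
Step 2: SET(q, 5) → q = 5
Step 3: NEG(a) → q = 5
Step 4: DOUBLE(q) → q = 10
Step 5: SET(q, 6) → q = 6
Step 6: SWAP(a, q) → q = -5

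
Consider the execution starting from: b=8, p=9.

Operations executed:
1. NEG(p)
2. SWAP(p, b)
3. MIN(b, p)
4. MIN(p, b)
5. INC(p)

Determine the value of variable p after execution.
p = -8

Tracing execution:
Step 1: NEG(p) → p = -9
Step 2: SWAP(p, b) → p = 8
Step 3: MIN(b, p) → p = 8
Step 4: MIN(p, b) → p = -9
Step 5: INC(p) → p = -8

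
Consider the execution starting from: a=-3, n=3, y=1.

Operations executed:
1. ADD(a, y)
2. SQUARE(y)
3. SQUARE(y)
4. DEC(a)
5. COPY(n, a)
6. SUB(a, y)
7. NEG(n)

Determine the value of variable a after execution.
a = -4

Tracing execution:
Step 1: ADD(a, y) → a = -2
Step 2: SQUARE(y) → a = -2
Step 3: SQUARE(y) → a = -2
Step 4: DEC(a) → a = -3
Step 5: COPY(n, a) → a = -3
Step 6: SUB(a, y) → a = -4
Step 7: NEG(n) → a = -4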